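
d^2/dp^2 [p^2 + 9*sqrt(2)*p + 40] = 2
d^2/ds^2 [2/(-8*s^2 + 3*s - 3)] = 4*(64*s^2 - 24*s - (16*s - 3)^2 + 24)/(8*s^2 - 3*s + 3)^3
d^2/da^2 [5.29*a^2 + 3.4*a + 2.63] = 10.5800000000000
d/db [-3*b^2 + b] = 1 - 6*b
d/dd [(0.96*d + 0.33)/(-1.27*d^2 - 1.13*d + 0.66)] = (1.2192*d^2 + 0.8382*d + 1.0065)/(1.6129*d^4 + 2.8702*d^3 - 0.3995*d^2 - 1.4916*d + 0.4356)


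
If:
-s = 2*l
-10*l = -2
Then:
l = 1/5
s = -2/5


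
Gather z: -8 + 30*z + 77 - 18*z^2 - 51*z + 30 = -18*z^2 - 21*z + 99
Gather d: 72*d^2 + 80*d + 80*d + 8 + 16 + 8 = 72*d^2 + 160*d + 32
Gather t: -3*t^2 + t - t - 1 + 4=3 - 3*t^2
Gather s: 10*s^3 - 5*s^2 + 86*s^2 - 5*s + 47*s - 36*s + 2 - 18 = 10*s^3 + 81*s^2 + 6*s - 16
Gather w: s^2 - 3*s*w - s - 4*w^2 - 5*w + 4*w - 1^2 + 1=s^2 - s - 4*w^2 + w*(-3*s - 1)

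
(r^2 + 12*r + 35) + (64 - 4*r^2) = -3*r^2 + 12*r + 99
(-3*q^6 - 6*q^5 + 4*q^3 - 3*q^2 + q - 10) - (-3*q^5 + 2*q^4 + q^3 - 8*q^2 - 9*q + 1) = -3*q^6 - 3*q^5 - 2*q^4 + 3*q^3 + 5*q^2 + 10*q - 11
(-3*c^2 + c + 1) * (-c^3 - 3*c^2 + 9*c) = 3*c^5 + 8*c^4 - 31*c^3 + 6*c^2 + 9*c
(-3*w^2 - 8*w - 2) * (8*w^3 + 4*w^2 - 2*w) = -24*w^5 - 76*w^4 - 42*w^3 + 8*w^2 + 4*w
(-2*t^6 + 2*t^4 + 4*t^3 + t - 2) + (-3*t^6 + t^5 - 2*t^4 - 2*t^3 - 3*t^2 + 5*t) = -5*t^6 + t^5 + 2*t^3 - 3*t^2 + 6*t - 2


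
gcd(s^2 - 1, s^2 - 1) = s^2 - 1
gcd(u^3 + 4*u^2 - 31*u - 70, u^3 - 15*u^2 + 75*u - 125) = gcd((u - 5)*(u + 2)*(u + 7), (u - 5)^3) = u - 5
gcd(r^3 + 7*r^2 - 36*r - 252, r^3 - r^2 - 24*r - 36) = r - 6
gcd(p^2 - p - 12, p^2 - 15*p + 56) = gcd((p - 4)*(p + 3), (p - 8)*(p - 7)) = 1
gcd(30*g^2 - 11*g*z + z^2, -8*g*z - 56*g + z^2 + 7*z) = 1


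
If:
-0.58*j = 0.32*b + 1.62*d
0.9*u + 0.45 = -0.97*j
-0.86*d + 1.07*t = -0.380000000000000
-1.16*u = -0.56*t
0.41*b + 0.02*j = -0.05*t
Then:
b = 0.05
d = 0.11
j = -0.35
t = -0.26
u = -0.13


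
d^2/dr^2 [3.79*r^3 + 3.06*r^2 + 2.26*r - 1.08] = 22.74*r + 6.12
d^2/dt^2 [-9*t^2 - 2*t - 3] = -18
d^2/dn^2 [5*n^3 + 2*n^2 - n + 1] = 30*n + 4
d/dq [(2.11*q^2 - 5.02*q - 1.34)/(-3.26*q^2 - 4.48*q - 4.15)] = (-25.818*q^2 - 26.2498*q + 14.8298)/(10.6276*q^4 + 29.2096*q^3 + 47.1284*q^2 + 37.184*q + 17.2225)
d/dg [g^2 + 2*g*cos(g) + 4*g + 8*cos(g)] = -2*g*sin(g) + 2*g - 8*sin(g) + 2*cos(g) + 4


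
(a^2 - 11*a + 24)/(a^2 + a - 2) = (a^2 - 11*a + 24)/(a^2 + a - 2)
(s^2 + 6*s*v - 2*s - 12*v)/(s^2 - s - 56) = (-s^2 - 6*s*v + 2*s + 12*v)/(-s^2 + s + 56)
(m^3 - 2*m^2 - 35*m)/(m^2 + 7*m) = (m^2 - 2*m - 35)/(m + 7)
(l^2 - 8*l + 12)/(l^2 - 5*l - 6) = (l - 2)/(l + 1)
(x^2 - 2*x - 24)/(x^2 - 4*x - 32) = (x - 6)/(x - 8)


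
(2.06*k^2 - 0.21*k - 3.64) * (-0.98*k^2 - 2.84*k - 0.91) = -2.0188*k^4 - 5.6446*k^3 + 2.289*k^2 + 10.5287*k + 3.3124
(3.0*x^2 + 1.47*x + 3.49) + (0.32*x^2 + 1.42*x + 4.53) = 3.32*x^2 + 2.89*x + 8.02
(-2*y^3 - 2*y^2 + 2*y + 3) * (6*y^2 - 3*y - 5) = -12*y^5 - 6*y^4 + 28*y^3 + 22*y^2 - 19*y - 15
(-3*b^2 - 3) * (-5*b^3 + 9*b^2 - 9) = 15*b^5 - 27*b^4 + 15*b^3 + 27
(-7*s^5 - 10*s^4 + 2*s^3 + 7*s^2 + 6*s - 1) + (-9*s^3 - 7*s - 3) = -7*s^5 - 10*s^4 - 7*s^3 + 7*s^2 - s - 4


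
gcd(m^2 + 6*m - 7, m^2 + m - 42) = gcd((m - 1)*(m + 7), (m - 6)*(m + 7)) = m + 7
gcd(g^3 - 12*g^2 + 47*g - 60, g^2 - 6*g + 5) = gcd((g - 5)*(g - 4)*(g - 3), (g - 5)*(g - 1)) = g - 5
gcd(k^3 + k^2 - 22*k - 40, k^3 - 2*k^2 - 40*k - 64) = k^2 + 6*k + 8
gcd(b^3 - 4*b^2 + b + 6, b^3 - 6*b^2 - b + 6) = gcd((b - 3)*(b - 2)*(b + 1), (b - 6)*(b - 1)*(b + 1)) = b + 1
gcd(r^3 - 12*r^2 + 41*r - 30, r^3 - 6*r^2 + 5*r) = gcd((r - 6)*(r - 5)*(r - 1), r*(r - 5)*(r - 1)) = r^2 - 6*r + 5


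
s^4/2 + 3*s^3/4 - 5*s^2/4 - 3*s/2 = s*(s/2 + 1/2)*(s - 3/2)*(s + 2)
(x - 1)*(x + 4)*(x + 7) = x^3 + 10*x^2 + 17*x - 28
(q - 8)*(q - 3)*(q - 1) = q^3 - 12*q^2 + 35*q - 24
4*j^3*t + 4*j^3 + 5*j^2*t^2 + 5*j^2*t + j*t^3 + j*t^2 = (j + t)*(4*j + t)*(j*t + j)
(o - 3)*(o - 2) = o^2 - 5*o + 6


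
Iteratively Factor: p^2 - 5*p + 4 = (p - 4)*(p - 1)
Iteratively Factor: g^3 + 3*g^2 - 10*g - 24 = (g + 2)*(g^2 + g - 12) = (g - 3)*(g + 2)*(g + 4)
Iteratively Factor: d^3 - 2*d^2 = (d)*(d^2 - 2*d) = d*(d - 2)*(d)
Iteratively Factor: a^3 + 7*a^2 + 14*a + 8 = (a + 2)*(a^2 + 5*a + 4) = (a + 2)*(a + 4)*(a + 1)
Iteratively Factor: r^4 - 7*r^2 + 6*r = (r - 2)*(r^3 + 2*r^2 - 3*r) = r*(r - 2)*(r^2 + 2*r - 3) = r*(r - 2)*(r + 3)*(r - 1)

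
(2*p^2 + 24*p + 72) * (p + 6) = 2*p^3 + 36*p^2 + 216*p + 432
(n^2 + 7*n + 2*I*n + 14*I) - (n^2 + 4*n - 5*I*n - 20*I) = 3*n + 7*I*n + 34*I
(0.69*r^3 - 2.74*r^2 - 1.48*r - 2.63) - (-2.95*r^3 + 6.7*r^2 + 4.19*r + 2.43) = 3.64*r^3 - 9.44*r^2 - 5.67*r - 5.06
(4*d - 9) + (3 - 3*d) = d - 6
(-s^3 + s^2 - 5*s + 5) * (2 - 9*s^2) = 9*s^5 - 9*s^4 + 43*s^3 - 43*s^2 - 10*s + 10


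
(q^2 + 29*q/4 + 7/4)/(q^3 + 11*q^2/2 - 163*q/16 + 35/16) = 4*(4*q + 1)/(16*q^2 - 24*q + 5)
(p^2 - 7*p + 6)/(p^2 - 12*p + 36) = (p - 1)/(p - 6)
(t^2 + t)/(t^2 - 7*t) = (t + 1)/(t - 7)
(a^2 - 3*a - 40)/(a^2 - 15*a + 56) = (a + 5)/(a - 7)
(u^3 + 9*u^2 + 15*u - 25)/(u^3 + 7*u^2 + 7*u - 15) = (u + 5)/(u + 3)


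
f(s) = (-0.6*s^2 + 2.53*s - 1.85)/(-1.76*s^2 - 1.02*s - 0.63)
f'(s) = (2.53 - 1.2*s)/(-1.76*s^2 - 1.02*s - 0.63) + (3.52*s + 1.02)*(-0.6*s^2 + 2.53*s - 1.85)/(-1.76*s^2 - 1.02*s - 0.63)^2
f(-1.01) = 3.60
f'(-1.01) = 3.85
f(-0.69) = 5.08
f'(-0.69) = 4.97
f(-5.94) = 0.67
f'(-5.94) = 0.07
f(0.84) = 0.05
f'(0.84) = -0.64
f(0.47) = 0.53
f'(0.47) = -2.26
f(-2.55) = 1.29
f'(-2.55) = 0.49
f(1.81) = -0.09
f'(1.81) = 0.04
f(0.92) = 0.01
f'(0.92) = -0.48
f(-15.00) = 0.46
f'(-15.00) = 0.01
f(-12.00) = 0.49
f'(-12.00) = 0.01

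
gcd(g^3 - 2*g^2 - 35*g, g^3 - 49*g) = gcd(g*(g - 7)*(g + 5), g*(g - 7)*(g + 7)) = g^2 - 7*g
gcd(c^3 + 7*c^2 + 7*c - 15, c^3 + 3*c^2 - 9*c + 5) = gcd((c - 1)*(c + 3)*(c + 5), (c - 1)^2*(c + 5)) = c^2 + 4*c - 5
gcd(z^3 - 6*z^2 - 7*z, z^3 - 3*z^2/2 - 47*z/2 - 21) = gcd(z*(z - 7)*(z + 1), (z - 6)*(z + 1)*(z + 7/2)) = z + 1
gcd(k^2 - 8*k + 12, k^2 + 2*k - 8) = k - 2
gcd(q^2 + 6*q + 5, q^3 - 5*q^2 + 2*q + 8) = q + 1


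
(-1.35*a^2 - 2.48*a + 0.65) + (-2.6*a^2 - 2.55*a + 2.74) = -3.95*a^2 - 5.03*a + 3.39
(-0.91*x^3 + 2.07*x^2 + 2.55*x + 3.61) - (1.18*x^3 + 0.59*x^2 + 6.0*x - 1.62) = -2.09*x^3 + 1.48*x^2 - 3.45*x + 5.23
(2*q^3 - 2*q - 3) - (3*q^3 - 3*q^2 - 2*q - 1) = -q^3 + 3*q^2 - 2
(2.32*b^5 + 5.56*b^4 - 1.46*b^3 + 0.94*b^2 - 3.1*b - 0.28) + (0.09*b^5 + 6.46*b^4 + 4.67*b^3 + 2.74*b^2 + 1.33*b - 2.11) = 2.41*b^5 + 12.02*b^4 + 3.21*b^3 + 3.68*b^2 - 1.77*b - 2.39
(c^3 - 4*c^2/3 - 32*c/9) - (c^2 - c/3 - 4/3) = c^3 - 7*c^2/3 - 29*c/9 + 4/3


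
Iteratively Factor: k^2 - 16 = (k - 4)*(k + 4)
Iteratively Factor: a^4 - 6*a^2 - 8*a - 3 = (a - 3)*(a^3 + 3*a^2 + 3*a + 1) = (a - 3)*(a + 1)*(a^2 + 2*a + 1) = (a - 3)*(a + 1)^2*(a + 1)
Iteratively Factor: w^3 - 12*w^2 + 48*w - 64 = (w - 4)*(w^2 - 8*w + 16) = (w - 4)^2*(w - 4)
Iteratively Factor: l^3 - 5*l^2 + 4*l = (l - 4)*(l^2 - l) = (l - 4)*(l - 1)*(l)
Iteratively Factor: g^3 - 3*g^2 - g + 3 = (g - 1)*(g^2 - 2*g - 3) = (g - 1)*(g + 1)*(g - 3)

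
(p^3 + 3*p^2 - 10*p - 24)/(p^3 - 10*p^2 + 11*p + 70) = (p^2 + p - 12)/(p^2 - 12*p + 35)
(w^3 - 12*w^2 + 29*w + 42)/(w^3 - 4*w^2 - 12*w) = (w^2 - 6*w - 7)/(w*(w + 2))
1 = 1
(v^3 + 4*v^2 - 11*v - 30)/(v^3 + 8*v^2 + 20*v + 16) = (v^2 + 2*v - 15)/(v^2 + 6*v + 8)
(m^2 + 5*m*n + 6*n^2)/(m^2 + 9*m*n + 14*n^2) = (m + 3*n)/(m + 7*n)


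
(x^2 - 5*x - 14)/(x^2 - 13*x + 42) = (x + 2)/(x - 6)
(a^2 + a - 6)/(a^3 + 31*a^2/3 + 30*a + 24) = 3*(a - 2)/(3*a^2 + 22*a + 24)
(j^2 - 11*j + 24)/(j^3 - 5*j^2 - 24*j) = (j - 3)/(j*(j + 3))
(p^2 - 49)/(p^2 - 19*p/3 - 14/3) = 3*(p + 7)/(3*p + 2)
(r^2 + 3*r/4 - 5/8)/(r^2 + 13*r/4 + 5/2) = (r - 1/2)/(r + 2)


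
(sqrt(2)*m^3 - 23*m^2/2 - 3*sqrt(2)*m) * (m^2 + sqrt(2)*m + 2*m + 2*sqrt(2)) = sqrt(2)*m^5 - 19*m^4/2 + 2*sqrt(2)*m^4 - 29*sqrt(2)*m^3/2 - 19*m^3 - 29*sqrt(2)*m^2 - 6*m^2 - 12*m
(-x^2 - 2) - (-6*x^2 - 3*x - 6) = 5*x^2 + 3*x + 4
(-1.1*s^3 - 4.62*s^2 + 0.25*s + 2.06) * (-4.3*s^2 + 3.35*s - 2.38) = 4.73*s^5 + 16.181*s^4 - 13.934*s^3 + 2.9751*s^2 + 6.306*s - 4.9028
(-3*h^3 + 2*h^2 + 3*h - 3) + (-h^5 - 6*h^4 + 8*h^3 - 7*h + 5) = -h^5 - 6*h^4 + 5*h^3 + 2*h^2 - 4*h + 2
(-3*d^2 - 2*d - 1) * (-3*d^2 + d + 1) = 9*d^4 + 3*d^3 - 2*d^2 - 3*d - 1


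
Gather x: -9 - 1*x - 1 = -x - 10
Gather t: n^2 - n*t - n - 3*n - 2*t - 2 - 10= n^2 - 4*n + t*(-n - 2) - 12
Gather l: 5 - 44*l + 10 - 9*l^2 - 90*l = -9*l^2 - 134*l + 15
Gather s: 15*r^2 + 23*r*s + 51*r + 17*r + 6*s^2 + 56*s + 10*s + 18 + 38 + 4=15*r^2 + 68*r + 6*s^2 + s*(23*r + 66) + 60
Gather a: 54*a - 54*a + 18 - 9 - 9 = 0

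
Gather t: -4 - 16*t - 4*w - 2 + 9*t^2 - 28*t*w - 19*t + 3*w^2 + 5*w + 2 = 9*t^2 + t*(-28*w - 35) + 3*w^2 + w - 4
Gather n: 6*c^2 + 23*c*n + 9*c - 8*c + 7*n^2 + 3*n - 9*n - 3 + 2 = 6*c^2 + c + 7*n^2 + n*(23*c - 6) - 1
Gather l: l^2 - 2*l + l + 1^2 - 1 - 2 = l^2 - l - 2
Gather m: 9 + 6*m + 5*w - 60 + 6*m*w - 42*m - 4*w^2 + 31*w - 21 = m*(6*w - 36) - 4*w^2 + 36*w - 72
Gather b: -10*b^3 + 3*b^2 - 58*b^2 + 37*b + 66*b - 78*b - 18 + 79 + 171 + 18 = -10*b^3 - 55*b^2 + 25*b + 250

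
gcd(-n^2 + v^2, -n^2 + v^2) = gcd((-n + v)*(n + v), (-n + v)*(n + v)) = -n^2 + v^2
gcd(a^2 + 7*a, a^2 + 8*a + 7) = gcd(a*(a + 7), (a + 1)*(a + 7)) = a + 7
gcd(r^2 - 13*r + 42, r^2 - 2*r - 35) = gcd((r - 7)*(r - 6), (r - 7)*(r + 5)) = r - 7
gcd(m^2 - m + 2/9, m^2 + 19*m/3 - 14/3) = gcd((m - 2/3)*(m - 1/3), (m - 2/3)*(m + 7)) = m - 2/3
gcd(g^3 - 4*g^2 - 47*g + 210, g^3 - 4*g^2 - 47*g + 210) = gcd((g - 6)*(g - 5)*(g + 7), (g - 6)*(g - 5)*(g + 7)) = g^3 - 4*g^2 - 47*g + 210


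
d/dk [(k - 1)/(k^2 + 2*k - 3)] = -1/(k^2 + 6*k + 9)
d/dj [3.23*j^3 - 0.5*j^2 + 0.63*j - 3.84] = 9.69*j^2 - 1.0*j + 0.63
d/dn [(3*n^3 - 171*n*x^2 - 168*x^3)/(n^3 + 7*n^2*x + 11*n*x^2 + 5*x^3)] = 3*x*(7*n^2 + 122*n*x + 331*x^2)/(n^4 + 12*n^3*x + 46*n^2*x^2 + 60*n*x^3 + 25*x^4)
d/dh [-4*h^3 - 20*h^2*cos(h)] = 4*h*(5*h*sin(h) - 3*h - 10*cos(h))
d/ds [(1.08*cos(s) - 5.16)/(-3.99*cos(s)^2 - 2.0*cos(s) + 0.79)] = (-4.3092*cos(s)^2 + 41.1768*cos(s) + 9.4668)*sin(s)/(15.9201*cos(s)^4 + 15.96*cos(s)^3 - 2.3042*cos(s)^2 - 3.16*cos(s) + 0.6241)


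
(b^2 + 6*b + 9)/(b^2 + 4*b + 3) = (b + 3)/(b + 1)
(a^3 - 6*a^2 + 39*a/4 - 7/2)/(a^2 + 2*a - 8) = (a^2 - 4*a + 7/4)/(a + 4)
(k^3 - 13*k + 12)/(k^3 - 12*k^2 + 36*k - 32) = (k^3 - 13*k + 12)/(k^3 - 12*k^2 + 36*k - 32)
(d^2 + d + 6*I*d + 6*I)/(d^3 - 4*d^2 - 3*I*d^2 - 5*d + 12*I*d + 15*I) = (d + 6*I)/(d^2 - d*(5 + 3*I) + 15*I)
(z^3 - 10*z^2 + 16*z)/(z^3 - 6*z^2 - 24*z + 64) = z/(z + 4)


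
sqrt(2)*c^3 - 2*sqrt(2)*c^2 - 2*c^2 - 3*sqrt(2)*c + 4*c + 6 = (c - 3)*(c - sqrt(2))*(sqrt(2)*c + sqrt(2))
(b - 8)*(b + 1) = b^2 - 7*b - 8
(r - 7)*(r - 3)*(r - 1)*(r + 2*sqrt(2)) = r^4 - 11*r^3 + 2*sqrt(2)*r^3 - 22*sqrt(2)*r^2 + 31*r^2 - 21*r + 62*sqrt(2)*r - 42*sqrt(2)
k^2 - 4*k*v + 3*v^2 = (k - 3*v)*(k - v)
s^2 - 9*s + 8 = (s - 8)*(s - 1)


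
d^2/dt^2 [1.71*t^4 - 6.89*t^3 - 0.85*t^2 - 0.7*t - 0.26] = 20.52*t^2 - 41.34*t - 1.7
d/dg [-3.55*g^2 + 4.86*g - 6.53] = 4.86 - 7.1*g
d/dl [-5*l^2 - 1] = -10*l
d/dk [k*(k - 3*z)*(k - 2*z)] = 3*k^2 - 10*k*z + 6*z^2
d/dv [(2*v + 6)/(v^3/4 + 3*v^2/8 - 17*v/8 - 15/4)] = 16*(-4*v^3 - 21*v^2 - 18*v + 21)/(4*v^6 + 12*v^5 - 59*v^4 - 222*v^3 + 109*v^2 + 1020*v + 900)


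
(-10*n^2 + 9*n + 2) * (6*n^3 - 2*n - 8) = -60*n^5 + 54*n^4 + 32*n^3 + 62*n^2 - 76*n - 16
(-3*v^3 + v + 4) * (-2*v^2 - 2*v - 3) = 6*v^5 + 6*v^4 + 7*v^3 - 10*v^2 - 11*v - 12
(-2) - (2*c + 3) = -2*c - 5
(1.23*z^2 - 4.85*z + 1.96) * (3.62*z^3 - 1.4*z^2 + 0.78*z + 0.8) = 4.4526*z^5 - 19.279*z^4 + 14.8446*z^3 - 5.543*z^2 - 2.3512*z + 1.568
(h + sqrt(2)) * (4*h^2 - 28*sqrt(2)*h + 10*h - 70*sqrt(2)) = 4*h^3 - 24*sqrt(2)*h^2 + 10*h^2 - 60*sqrt(2)*h - 56*h - 140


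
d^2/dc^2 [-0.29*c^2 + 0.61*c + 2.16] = -0.580000000000000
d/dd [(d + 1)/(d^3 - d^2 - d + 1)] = -2/(d^3 - 3*d^2 + 3*d - 1)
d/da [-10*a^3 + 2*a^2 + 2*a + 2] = -30*a^2 + 4*a + 2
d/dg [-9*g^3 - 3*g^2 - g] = -27*g^2 - 6*g - 1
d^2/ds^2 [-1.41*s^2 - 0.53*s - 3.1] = -2.82000000000000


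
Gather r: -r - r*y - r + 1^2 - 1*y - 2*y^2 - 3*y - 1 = r*(-y - 2) - 2*y^2 - 4*y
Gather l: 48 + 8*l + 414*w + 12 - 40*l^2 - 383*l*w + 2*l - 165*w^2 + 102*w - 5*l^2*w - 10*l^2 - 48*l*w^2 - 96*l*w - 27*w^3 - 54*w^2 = l^2*(-5*w - 50) + l*(-48*w^2 - 479*w + 10) - 27*w^3 - 219*w^2 + 516*w + 60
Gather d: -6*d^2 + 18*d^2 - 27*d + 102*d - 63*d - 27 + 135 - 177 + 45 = 12*d^2 + 12*d - 24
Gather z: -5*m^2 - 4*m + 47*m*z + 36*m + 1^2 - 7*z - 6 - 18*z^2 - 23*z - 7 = -5*m^2 + 32*m - 18*z^2 + z*(47*m - 30) - 12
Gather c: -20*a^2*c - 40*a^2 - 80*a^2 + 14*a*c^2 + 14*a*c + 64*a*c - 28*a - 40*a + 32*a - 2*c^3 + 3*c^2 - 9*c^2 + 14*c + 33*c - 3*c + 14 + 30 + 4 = -120*a^2 - 36*a - 2*c^3 + c^2*(14*a - 6) + c*(-20*a^2 + 78*a + 44) + 48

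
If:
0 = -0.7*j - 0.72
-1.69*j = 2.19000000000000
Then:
No Solution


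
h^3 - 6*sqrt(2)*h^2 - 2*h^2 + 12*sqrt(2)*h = h*(h - 2)*(h - 6*sqrt(2))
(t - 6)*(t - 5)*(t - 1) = t^3 - 12*t^2 + 41*t - 30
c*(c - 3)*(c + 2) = c^3 - c^2 - 6*c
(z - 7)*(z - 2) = z^2 - 9*z + 14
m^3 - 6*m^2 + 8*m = m*(m - 4)*(m - 2)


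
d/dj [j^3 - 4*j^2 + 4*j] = 3*j^2 - 8*j + 4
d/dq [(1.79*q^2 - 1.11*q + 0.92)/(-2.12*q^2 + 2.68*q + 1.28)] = (2.444*q^2 + 8.4832*q - 3.8864)/(4.4944*q^4 - 11.3632*q^3 + 1.7552*q^2 + 6.8608*q + 1.6384)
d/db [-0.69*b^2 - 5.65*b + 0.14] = -1.38*b - 5.65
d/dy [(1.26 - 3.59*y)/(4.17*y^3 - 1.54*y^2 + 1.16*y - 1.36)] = (29.9406*y^3 - 21.2912*y^2 + 3.8808*y + 3.4208)/(17.3889*y^6 - 12.8436*y^5 + 12.046*y^4 - 14.9152*y^3 + 5.5344*y^2 - 3.1552*y + 1.8496)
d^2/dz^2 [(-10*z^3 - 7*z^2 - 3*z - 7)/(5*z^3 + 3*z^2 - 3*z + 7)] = 2*(-25*z^6 - 675*z^5 + 600*z^4 + 860*z^3 + 1827*z^2 - 357*z - 322)/(125*z^9 + 225*z^8 - 90*z^7 + 282*z^6 + 684*z^5 - 360*z^4 + 330*z^3 + 630*z^2 - 441*z + 343)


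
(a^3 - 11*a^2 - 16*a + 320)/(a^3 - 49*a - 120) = (a - 8)/(a + 3)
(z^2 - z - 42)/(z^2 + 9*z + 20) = (z^2 - z - 42)/(z^2 + 9*z + 20)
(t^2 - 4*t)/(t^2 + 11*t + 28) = t*(t - 4)/(t^2 + 11*t + 28)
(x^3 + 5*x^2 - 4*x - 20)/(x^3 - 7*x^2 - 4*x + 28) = (x + 5)/(x - 7)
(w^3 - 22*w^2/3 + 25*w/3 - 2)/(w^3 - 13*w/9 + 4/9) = 3*(w - 6)/(3*w + 4)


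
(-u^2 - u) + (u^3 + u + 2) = u^3 - u^2 + 2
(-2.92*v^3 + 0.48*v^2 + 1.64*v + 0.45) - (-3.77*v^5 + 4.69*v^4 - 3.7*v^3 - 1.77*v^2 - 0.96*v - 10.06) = 3.77*v^5 - 4.69*v^4 + 0.78*v^3 + 2.25*v^2 + 2.6*v + 10.51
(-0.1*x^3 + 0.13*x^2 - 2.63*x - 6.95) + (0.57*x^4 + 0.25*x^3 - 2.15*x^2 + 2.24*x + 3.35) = 0.57*x^4 + 0.15*x^3 - 2.02*x^2 - 0.39*x - 3.6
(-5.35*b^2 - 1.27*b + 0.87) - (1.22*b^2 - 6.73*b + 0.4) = -6.57*b^2 + 5.46*b + 0.47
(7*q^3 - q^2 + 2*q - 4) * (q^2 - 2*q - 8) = 7*q^5 - 15*q^4 - 52*q^3 - 8*q + 32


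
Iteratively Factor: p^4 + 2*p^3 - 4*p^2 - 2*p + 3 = (p - 1)*(p^3 + 3*p^2 - p - 3) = (p - 1)^2*(p^2 + 4*p + 3) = (p - 1)^2*(p + 3)*(p + 1)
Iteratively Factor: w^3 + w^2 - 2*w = (w - 1)*(w^2 + 2*w) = w*(w - 1)*(w + 2)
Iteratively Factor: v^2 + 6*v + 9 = (v + 3)*(v + 3)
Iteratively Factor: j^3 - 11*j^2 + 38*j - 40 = (j - 5)*(j^2 - 6*j + 8) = (j - 5)*(j - 2)*(j - 4)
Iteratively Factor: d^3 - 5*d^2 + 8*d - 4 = (d - 2)*(d^2 - 3*d + 2) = (d - 2)^2*(d - 1)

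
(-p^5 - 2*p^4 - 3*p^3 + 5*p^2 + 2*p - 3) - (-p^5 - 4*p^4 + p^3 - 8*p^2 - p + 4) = 2*p^4 - 4*p^3 + 13*p^2 + 3*p - 7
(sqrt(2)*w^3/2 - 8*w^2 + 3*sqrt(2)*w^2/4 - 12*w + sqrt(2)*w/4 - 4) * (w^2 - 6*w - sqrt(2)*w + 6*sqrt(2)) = sqrt(2)*w^5/2 - 9*w^4 - 9*sqrt(2)*w^4/4 + 15*sqrt(2)*w^3/4 + 81*w^3/2 - 75*sqrt(2)*w^2/2 + 153*w^2/2 - 68*sqrt(2)*w + 27*w - 24*sqrt(2)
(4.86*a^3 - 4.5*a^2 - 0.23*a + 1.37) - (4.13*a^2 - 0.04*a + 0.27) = 4.86*a^3 - 8.63*a^2 - 0.19*a + 1.1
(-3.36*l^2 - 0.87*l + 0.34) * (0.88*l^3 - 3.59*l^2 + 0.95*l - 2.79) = -2.9568*l^5 + 11.2968*l^4 + 0.2305*l^3 + 7.3273*l^2 + 2.7503*l - 0.9486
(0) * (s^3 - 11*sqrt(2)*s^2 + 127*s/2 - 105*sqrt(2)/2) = 0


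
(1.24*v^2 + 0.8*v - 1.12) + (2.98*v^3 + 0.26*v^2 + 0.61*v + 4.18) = 2.98*v^3 + 1.5*v^2 + 1.41*v + 3.06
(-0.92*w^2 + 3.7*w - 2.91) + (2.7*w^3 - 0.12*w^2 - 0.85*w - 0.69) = 2.7*w^3 - 1.04*w^2 + 2.85*w - 3.6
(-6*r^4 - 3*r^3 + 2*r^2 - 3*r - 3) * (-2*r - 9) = 12*r^5 + 60*r^4 + 23*r^3 - 12*r^2 + 33*r + 27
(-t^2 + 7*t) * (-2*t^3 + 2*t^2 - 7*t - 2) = 2*t^5 - 16*t^4 + 21*t^3 - 47*t^2 - 14*t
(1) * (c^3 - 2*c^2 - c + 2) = c^3 - 2*c^2 - c + 2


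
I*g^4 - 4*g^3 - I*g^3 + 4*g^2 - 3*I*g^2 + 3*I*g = g*(g + I)*(g + 3*I)*(I*g - I)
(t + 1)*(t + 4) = t^2 + 5*t + 4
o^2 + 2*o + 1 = (o + 1)^2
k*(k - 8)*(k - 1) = k^3 - 9*k^2 + 8*k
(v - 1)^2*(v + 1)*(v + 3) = v^4 + 2*v^3 - 4*v^2 - 2*v + 3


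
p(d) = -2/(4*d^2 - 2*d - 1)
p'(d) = -2*(2 - 8*d)/(4*d^2 - 2*d - 1)^2 = 4*(4*d - 1)/(-4*d^2 + 2*d + 1)^2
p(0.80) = 50.00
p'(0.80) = 5500.00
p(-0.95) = -0.44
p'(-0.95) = -0.94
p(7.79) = -0.01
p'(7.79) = 0.00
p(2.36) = -0.12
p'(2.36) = 0.12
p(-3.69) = -0.03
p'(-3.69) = -0.02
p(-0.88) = -0.52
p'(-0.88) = -1.21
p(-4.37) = -0.02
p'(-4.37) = -0.01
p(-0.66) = -0.97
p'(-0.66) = -3.42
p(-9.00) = -0.00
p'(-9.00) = 0.00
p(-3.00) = -0.05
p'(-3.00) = -0.03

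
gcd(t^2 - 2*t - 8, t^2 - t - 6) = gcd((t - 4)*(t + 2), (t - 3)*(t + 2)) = t + 2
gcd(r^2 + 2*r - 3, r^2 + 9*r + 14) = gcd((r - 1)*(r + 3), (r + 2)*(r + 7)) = 1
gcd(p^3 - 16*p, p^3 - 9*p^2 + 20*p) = p^2 - 4*p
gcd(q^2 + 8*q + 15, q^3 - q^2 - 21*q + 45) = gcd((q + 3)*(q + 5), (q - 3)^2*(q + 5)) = q + 5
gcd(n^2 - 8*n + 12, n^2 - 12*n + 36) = n - 6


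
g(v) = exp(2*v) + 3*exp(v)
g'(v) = 2*exp(2*v) + 3*exp(v)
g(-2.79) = 0.19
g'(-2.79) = 0.19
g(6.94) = 1069712.63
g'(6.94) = 2136326.94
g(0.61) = 8.91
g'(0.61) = 12.30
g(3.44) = 1066.19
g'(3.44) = 2038.81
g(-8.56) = 0.00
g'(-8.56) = 0.00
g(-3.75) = 0.07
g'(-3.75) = 0.07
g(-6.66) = 0.00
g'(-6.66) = 0.00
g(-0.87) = 1.43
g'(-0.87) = 1.61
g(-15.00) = 0.00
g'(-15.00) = 0.00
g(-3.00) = 0.15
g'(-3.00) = 0.15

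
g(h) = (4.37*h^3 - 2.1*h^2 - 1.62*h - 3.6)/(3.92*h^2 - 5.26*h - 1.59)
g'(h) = (5.26 - 7.84*h)*(4.37*h^3 - 2.1*h^2 - 1.62*h - 3.6)/(3.92*h^2 - 5.26*h - 1.59)^2 + (13.11*h^2 - 4.2*h - 1.62)/(3.92*h^2 - 5.26*h - 1.59)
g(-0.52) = -1.79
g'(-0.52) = -5.70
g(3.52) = 5.45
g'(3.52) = 0.85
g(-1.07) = -1.13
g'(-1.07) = 0.29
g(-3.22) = -2.97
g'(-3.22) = 1.02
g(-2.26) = -2.02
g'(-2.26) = 0.94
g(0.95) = 1.08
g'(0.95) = -1.27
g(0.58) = 1.32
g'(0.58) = -0.39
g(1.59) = -140.61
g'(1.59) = -24002.01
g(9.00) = 11.16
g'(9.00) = 1.09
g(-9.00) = -9.21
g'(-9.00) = 1.10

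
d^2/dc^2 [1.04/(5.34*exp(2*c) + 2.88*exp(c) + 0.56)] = (1.04*(10.68*exp(c) + 2.88)*(21.36*exp(c) + 5.76)*exp(c) - (22.2144*exp(c) + 2.9952)*(5.34*exp(2*c) + 2.88*exp(c) + 0.56))*exp(c)/(5.34*exp(2*c) + 2.88*exp(c) + 0.56)^3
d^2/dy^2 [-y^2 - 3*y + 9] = -2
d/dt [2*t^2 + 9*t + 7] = 4*t + 9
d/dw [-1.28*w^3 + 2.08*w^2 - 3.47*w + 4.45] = -3.84*w^2 + 4.16*w - 3.47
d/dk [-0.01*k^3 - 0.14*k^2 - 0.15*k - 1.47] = -0.03*k^2 - 0.28*k - 0.15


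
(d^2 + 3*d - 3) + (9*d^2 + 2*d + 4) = 10*d^2 + 5*d + 1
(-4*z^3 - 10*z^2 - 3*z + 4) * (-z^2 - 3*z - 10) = 4*z^5 + 22*z^4 + 73*z^3 + 105*z^2 + 18*z - 40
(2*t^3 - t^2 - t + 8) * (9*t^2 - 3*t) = 18*t^5 - 15*t^4 - 6*t^3 + 75*t^2 - 24*t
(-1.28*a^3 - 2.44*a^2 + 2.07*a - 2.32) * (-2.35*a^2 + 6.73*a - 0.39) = 3.008*a^5 - 2.8804*a^4 - 20.7865*a^3 + 20.3347*a^2 - 16.4209*a + 0.9048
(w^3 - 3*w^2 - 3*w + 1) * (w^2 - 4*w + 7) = w^5 - 7*w^4 + 16*w^3 - 8*w^2 - 25*w + 7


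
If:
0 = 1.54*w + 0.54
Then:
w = -0.35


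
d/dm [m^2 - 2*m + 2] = 2*m - 2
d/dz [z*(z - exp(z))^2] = (z - exp(z))*(2*z*(1 - exp(z)) + z - exp(z))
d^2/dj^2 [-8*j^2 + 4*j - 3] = -16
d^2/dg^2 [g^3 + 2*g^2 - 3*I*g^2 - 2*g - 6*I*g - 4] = 6*g + 4 - 6*I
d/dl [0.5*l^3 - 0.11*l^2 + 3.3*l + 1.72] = 1.5*l^2 - 0.22*l + 3.3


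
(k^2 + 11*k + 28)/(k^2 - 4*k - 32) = (k + 7)/(k - 8)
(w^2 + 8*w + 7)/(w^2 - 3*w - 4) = (w + 7)/(w - 4)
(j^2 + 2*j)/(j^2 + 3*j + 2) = j/(j + 1)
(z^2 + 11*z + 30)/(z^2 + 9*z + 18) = (z + 5)/(z + 3)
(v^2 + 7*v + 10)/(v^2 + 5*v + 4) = (v^2 + 7*v + 10)/(v^2 + 5*v + 4)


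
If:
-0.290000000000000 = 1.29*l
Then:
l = -0.22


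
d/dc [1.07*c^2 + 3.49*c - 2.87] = 2.14*c + 3.49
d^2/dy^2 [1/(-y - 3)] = -2/(y + 3)^3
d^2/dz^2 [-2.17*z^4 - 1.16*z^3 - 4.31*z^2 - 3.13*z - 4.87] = -26.04*z^2 - 6.96*z - 8.62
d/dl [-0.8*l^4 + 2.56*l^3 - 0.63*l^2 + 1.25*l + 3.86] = -3.2*l^3 + 7.68*l^2 - 1.26*l + 1.25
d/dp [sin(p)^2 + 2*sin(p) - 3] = 2*(sin(p) + 1)*cos(p)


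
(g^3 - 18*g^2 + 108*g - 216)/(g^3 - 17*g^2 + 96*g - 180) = (g - 6)/(g - 5)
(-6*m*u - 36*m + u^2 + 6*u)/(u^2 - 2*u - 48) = (-6*m + u)/(u - 8)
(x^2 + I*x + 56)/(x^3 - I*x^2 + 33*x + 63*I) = (x + 8*I)/(x^2 + 6*I*x - 9)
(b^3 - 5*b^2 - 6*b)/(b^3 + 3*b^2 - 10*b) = (b^2 - 5*b - 6)/(b^2 + 3*b - 10)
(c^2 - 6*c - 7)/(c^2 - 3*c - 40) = (-c^2 + 6*c + 7)/(-c^2 + 3*c + 40)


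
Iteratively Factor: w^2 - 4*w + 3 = (w - 3)*(w - 1)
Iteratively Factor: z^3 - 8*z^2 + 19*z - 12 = (z - 4)*(z^2 - 4*z + 3) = (z - 4)*(z - 1)*(z - 3)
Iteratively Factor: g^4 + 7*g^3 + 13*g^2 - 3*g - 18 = (g + 2)*(g^3 + 5*g^2 + 3*g - 9) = (g + 2)*(g + 3)*(g^2 + 2*g - 3) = (g + 2)*(g + 3)^2*(g - 1)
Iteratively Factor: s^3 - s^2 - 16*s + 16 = (s - 4)*(s^2 + 3*s - 4) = (s - 4)*(s + 4)*(s - 1)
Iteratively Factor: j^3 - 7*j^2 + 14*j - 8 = (j - 2)*(j^2 - 5*j + 4) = (j - 2)*(j - 1)*(j - 4)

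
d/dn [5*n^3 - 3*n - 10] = 15*n^2 - 3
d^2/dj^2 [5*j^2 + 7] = 10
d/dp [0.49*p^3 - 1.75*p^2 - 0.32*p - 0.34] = 1.47*p^2 - 3.5*p - 0.32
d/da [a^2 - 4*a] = 2*a - 4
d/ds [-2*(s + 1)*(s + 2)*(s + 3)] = -6*s^2 - 24*s - 22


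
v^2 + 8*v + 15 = (v + 3)*(v + 5)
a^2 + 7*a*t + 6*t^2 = (a + t)*(a + 6*t)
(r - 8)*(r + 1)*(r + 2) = r^3 - 5*r^2 - 22*r - 16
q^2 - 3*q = q*(q - 3)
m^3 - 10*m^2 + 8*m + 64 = (m - 8)*(m - 4)*(m + 2)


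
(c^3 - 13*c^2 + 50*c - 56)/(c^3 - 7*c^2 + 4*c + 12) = (c^2 - 11*c + 28)/(c^2 - 5*c - 6)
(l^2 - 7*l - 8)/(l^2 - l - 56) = (l + 1)/(l + 7)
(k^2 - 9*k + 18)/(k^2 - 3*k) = (k - 6)/k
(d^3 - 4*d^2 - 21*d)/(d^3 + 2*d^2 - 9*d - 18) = d*(d - 7)/(d^2 - d - 6)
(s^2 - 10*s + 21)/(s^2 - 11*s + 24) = (s - 7)/(s - 8)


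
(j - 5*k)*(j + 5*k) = j^2 - 25*k^2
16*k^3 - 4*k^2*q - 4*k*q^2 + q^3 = (-4*k + q)*(-2*k + q)*(2*k + q)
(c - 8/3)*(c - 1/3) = c^2 - 3*c + 8/9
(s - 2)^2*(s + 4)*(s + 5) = s^4 + 5*s^3 - 12*s^2 - 44*s + 80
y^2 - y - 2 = (y - 2)*(y + 1)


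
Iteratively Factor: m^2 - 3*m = (m - 3)*(m)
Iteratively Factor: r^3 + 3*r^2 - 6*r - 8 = (r + 4)*(r^2 - r - 2) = (r - 2)*(r + 4)*(r + 1)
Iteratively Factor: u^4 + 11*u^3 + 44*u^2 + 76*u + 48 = (u + 2)*(u^3 + 9*u^2 + 26*u + 24) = (u + 2)^2*(u^2 + 7*u + 12) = (u + 2)^2*(u + 4)*(u + 3)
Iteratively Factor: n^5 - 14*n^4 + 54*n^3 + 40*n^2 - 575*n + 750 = (n + 3)*(n^4 - 17*n^3 + 105*n^2 - 275*n + 250) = (n - 5)*(n + 3)*(n^3 - 12*n^2 + 45*n - 50) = (n - 5)^2*(n + 3)*(n^2 - 7*n + 10) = (n - 5)^2*(n - 2)*(n + 3)*(n - 5)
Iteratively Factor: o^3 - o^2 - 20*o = (o + 4)*(o^2 - 5*o) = o*(o + 4)*(o - 5)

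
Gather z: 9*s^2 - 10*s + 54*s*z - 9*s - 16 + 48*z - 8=9*s^2 - 19*s + z*(54*s + 48) - 24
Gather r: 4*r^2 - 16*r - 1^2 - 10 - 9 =4*r^2 - 16*r - 20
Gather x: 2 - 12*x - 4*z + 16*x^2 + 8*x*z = 16*x^2 + x*(8*z - 12) - 4*z + 2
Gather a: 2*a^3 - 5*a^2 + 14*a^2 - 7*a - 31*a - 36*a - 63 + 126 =2*a^3 + 9*a^2 - 74*a + 63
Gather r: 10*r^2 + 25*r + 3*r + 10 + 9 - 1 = 10*r^2 + 28*r + 18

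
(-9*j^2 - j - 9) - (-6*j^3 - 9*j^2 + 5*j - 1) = 6*j^3 - 6*j - 8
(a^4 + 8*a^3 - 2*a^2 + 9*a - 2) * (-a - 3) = -a^5 - 11*a^4 - 22*a^3 - 3*a^2 - 25*a + 6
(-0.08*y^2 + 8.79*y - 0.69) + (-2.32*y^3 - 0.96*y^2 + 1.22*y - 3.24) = -2.32*y^3 - 1.04*y^2 + 10.01*y - 3.93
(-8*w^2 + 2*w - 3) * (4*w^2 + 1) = -32*w^4 + 8*w^3 - 20*w^2 + 2*w - 3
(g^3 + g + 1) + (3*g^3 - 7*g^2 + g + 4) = 4*g^3 - 7*g^2 + 2*g + 5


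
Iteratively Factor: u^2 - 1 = (u + 1)*(u - 1)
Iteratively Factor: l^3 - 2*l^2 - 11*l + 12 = (l - 1)*(l^2 - l - 12) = (l - 1)*(l + 3)*(l - 4)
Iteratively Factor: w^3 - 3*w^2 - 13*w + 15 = (w + 3)*(w^2 - 6*w + 5) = (w - 5)*(w + 3)*(w - 1)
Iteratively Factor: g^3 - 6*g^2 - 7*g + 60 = (g + 3)*(g^2 - 9*g + 20) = (g - 5)*(g + 3)*(g - 4)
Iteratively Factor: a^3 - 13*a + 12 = (a - 1)*(a^2 + a - 12) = (a - 1)*(a + 4)*(a - 3)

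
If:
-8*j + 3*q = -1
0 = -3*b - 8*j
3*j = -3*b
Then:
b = 0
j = 0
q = -1/3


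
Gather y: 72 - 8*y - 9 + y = 63 - 7*y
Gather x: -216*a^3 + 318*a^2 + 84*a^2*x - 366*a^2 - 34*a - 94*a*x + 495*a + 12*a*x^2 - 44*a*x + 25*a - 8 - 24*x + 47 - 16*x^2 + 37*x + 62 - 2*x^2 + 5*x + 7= -216*a^3 - 48*a^2 + 486*a + x^2*(12*a - 18) + x*(84*a^2 - 138*a + 18) + 108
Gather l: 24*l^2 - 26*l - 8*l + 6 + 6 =24*l^2 - 34*l + 12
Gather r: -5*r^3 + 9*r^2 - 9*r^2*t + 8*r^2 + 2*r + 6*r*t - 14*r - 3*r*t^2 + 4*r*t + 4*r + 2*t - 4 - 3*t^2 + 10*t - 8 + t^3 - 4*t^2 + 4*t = -5*r^3 + r^2*(17 - 9*t) + r*(-3*t^2 + 10*t - 8) + t^3 - 7*t^2 + 16*t - 12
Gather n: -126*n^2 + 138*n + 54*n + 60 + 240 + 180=-126*n^2 + 192*n + 480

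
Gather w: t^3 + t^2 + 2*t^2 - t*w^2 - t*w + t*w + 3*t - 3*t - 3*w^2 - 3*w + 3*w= t^3 + 3*t^2 + w^2*(-t - 3)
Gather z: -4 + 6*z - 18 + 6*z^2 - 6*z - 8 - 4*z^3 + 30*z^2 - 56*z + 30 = -4*z^3 + 36*z^2 - 56*z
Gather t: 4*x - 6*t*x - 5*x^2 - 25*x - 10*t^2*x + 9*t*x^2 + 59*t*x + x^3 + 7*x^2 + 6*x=-10*t^2*x + t*(9*x^2 + 53*x) + x^3 + 2*x^2 - 15*x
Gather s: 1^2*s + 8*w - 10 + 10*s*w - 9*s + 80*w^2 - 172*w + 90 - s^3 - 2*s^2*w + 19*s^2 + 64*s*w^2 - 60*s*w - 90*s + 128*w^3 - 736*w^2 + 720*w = -s^3 + s^2*(19 - 2*w) + s*(64*w^2 - 50*w - 98) + 128*w^3 - 656*w^2 + 556*w + 80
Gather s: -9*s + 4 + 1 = 5 - 9*s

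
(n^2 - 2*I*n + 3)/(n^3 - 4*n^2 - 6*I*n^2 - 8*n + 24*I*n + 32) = (n^2 - 2*I*n + 3)/(n^3 + n^2*(-4 - 6*I) + n*(-8 + 24*I) + 32)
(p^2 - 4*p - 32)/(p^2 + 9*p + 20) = (p - 8)/(p + 5)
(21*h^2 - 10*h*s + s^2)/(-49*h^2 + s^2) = (-3*h + s)/(7*h + s)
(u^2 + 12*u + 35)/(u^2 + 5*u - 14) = (u + 5)/(u - 2)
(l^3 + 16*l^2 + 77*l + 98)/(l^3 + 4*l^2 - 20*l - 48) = (l^2 + 14*l + 49)/(l^2 + 2*l - 24)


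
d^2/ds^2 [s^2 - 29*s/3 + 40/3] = 2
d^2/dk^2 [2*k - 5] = 0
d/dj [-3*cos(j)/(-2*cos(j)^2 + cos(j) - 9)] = 3*(cos(2*j) - 8)*sin(j)/(-cos(j) + cos(2*j) + 10)^2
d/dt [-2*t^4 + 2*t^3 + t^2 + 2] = 2*t*(-4*t^2 + 3*t + 1)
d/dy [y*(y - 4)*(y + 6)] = 3*y^2 + 4*y - 24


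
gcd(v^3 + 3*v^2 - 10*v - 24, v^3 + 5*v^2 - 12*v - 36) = v^2 - v - 6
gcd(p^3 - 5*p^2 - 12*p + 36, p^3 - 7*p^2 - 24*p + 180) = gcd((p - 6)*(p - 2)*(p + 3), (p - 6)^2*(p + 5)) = p - 6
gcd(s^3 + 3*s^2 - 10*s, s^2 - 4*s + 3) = 1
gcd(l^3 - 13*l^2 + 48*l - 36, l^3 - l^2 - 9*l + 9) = l - 1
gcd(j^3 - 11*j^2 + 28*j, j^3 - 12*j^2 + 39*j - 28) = j^2 - 11*j + 28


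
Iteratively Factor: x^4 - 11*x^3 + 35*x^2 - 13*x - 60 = (x - 5)*(x^3 - 6*x^2 + 5*x + 12) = (x - 5)*(x - 3)*(x^2 - 3*x - 4) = (x - 5)*(x - 4)*(x - 3)*(x + 1)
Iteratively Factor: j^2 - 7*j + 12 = (j - 4)*(j - 3)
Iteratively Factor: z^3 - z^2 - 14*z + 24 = (z + 4)*(z^2 - 5*z + 6) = (z - 3)*(z + 4)*(z - 2)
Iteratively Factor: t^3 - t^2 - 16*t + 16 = (t + 4)*(t^2 - 5*t + 4) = (t - 1)*(t + 4)*(t - 4)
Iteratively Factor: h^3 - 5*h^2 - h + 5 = (h + 1)*(h^2 - 6*h + 5) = (h - 1)*(h + 1)*(h - 5)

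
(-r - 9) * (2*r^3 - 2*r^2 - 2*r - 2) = -2*r^4 - 16*r^3 + 20*r^2 + 20*r + 18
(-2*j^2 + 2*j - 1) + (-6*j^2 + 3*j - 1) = -8*j^2 + 5*j - 2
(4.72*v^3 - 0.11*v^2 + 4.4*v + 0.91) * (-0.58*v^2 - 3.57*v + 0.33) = -2.7376*v^5 - 16.7866*v^4 - 0.6017*v^3 - 16.2721*v^2 - 1.7967*v + 0.3003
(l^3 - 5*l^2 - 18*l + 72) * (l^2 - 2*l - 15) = l^5 - 7*l^4 - 23*l^3 + 183*l^2 + 126*l - 1080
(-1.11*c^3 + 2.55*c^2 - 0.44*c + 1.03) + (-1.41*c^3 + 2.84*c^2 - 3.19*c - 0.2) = -2.52*c^3 + 5.39*c^2 - 3.63*c + 0.83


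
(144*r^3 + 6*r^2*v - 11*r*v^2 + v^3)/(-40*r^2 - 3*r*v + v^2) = (-18*r^2 - 3*r*v + v^2)/(5*r + v)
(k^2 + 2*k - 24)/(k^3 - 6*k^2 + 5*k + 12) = (k + 6)/(k^2 - 2*k - 3)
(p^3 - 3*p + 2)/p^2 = p - 3/p + 2/p^2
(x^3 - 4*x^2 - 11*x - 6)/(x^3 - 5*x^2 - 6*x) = (x + 1)/x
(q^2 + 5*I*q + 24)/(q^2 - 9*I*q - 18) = (q + 8*I)/(q - 6*I)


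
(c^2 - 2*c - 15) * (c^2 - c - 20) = c^4 - 3*c^3 - 33*c^2 + 55*c + 300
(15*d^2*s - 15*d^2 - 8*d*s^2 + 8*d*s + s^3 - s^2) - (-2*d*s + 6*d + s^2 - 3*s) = 15*d^2*s - 15*d^2 - 8*d*s^2 + 10*d*s - 6*d + s^3 - 2*s^2 + 3*s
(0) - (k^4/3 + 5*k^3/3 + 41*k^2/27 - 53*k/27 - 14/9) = -k^4/3 - 5*k^3/3 - 41*k^2/27 + 53*k/27 + 14/9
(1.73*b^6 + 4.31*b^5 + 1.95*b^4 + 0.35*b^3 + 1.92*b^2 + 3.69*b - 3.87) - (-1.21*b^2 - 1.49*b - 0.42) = 1.73*b^6 + 4.31*b^5 + 1.95*b^4 + 0.35*b^3 + 3.13*b^2 + 5.18*b - 3.45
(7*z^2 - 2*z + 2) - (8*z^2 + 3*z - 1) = -z^2 - 5*z + 3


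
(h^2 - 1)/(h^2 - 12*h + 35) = (h^2 - 1)/(h^2 - 12*h + 35)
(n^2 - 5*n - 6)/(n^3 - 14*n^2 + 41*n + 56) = (n - 6)/(n^2 - 15*n + 56)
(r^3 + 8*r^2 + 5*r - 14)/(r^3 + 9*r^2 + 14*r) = (r - 1)/r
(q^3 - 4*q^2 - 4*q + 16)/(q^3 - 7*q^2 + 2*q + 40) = (q - 2)/(q - 5)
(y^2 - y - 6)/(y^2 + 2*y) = (y - 3)/y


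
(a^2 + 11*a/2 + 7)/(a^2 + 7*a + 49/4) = 2*(a + 2)/(2*a + 7)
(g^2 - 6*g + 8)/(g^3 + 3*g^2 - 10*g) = (g - 4)/(g*(g + 5))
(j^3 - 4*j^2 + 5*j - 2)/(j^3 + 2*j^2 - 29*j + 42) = (j^2 - 2*j + 1)/(j^2 + 4*j - 21)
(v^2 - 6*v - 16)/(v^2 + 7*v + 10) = (v - 8)/(v + 5)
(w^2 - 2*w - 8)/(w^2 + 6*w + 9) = (w^2 - 2*w - 8)/(w^2 + 6*w + 9)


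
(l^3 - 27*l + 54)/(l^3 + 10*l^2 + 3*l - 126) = (l - 3)/(l + 7)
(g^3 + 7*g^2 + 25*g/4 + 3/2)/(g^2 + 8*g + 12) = (g^2 + g + 1/4)/(g + 2)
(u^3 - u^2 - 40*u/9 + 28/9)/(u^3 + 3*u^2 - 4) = (u^2 - 3*u + 14/9)/(u^2 + u - 2)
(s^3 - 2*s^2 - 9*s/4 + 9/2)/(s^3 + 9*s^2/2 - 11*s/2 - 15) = (s - 3/2)/(s + 5)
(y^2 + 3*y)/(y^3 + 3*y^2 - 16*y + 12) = y*(y + 3)/(y^3 + 3*y^2 - 16*y + 12)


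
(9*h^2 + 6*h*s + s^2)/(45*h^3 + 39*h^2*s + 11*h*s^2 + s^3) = 1/(5*h + s)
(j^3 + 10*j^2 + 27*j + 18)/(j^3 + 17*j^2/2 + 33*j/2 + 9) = 2*(j + 3)/(2*j + 3)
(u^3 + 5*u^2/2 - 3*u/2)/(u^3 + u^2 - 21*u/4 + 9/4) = 2*u/(2*u - 3)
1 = 1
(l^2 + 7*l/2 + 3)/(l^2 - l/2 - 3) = (l + 2)/(l - 2)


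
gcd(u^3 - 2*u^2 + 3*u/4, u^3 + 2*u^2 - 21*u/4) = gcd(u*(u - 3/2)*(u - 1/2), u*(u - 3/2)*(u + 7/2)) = u^2 - 3*u/2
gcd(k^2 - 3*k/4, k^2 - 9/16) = k - 3/4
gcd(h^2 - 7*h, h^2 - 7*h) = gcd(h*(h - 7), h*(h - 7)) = h^2 - 7*h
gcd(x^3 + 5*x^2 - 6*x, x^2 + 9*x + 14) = 1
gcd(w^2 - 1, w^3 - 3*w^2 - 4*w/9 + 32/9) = w + 1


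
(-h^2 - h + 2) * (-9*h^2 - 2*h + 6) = 9*h^4 + 11*h^3 - 22*h^2 - 10*h + 12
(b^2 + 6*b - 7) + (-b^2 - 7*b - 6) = -b - 13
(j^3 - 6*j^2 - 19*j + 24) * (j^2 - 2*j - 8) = j^5 - 8*j^4 - 15*j^3 + 110*j^2 + 104*j - 192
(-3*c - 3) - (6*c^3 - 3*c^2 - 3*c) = -6*c^3 + 3*c^2 - 3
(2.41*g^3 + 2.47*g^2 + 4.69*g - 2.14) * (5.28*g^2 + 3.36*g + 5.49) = 12.7248*g^5 + 21.1392*g^4 + 46.2933*g^3 + 18.0195*g^2 + 18.5577*g - 11.7486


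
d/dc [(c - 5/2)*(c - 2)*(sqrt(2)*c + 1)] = 3*sqrt(2)*c^2 - 9*sqrt(2)*c + 2*c - 9/2 + 5*sqrt(2)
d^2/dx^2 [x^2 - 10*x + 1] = 2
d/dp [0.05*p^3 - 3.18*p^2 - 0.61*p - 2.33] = 0.15*p^2 - 6.36*p - 0.61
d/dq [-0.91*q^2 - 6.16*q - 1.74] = -1.82*q - 6.16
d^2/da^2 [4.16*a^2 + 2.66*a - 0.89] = 8.32000000000000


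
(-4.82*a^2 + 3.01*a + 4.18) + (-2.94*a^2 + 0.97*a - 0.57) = -7.76*a^2 + 3.98*a + 3.61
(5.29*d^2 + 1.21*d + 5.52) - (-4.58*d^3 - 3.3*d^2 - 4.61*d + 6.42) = 4.58*d^3 + 8.59*d^2 + 5.82*d - 0.9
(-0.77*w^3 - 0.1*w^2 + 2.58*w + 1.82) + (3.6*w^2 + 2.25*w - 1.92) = -0.77*w^3 + 3.5*w^2 + 4.83*w - 0.0999999999999999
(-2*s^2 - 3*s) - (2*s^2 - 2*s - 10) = -4*s^2 - s + 10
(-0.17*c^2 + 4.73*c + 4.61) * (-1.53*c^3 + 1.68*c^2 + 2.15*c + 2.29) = 0.2601*c^5 - 7.5225*c^4 + 0.5276*c^3 + 17.525*c^2 + 20.7432*c + 10.5569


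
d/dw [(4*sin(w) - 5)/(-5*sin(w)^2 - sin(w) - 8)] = (20*sin(w)^2 - 50*sin(w) - 37)*cos(w)/(5*sin(w)^2 + sin(w) + 8)^2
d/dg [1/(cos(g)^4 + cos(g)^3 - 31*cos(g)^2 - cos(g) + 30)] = (4*cos(g)^3 + 3*cos(g)^2 - 62*cos(g) - 1)/((cos(g) - 5)^2*(cos(g) + 6)^2*sin(g)^3)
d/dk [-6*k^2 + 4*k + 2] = 4 - 12*k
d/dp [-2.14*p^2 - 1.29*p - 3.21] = -4.28*p - 1.29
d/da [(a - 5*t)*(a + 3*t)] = 2*a - 2*t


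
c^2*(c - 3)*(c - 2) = c^4 - 5*c^3 + 6*c^2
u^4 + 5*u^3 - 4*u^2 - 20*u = u*(u - 2)*(u + 2)*(u + 5)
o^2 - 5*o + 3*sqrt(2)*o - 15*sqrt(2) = (o - 5)*(o + 3*sqrt(2))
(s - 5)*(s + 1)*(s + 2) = s^3 - 2*s^2 - 13*s - 10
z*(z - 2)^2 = z^3 - 4*z^2 + 4*z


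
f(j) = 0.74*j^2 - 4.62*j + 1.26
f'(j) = 1.48*j - 4.62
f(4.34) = -4.85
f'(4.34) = 1.80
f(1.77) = -4.60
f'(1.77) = -2.00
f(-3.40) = 25.52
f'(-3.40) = -9.65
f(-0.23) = 2.36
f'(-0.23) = -4.96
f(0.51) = -0.90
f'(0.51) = -3.87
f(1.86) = -4.77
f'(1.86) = -1.87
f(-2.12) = 14.38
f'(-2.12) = -7.76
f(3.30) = -5.93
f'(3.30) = 0.26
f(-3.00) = 21.78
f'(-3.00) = -9.06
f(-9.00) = 102.78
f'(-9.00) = -17.94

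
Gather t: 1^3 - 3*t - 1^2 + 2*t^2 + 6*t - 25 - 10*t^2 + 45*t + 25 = -8*t^2 + 48*t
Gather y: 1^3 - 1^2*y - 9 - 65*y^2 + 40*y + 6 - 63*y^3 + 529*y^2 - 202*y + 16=-63*y^3 + 464*y^2 - 163*y + 14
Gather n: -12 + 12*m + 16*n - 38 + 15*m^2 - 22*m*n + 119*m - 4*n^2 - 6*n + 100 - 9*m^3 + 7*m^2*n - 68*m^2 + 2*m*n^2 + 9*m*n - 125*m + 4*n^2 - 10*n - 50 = -9*m^3 - 53*m^2 + 2*m*n^2 + 6*m + n*(7*m^2 - 13*m)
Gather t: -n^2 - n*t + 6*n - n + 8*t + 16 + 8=-n^2 + 5*n + t*(8 - n) + 24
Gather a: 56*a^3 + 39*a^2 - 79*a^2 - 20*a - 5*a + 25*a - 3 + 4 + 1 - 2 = 56*a^3 - 40*a^2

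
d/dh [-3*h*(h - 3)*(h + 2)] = -9*h^2 + 6*h + 18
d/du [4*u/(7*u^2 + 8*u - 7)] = 28*(-u^2 - 1)/(49*u^4 + 112*u^3 - 34*u^2 - 112*u + 49)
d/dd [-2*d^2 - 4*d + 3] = -4*d - 4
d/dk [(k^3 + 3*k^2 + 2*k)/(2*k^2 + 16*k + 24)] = (k^2 + 12*k + 6)/(2*(k^2 + 12*k + 36))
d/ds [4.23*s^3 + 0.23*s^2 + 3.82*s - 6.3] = 12.69*s^2 + 0.46*s + 3.82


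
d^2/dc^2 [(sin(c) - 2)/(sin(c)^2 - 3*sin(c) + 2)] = -(sin(c) + 2)/(sin(c) - 1)^2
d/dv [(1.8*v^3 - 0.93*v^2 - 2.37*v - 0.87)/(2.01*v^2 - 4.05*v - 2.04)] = (3.618*v^4 - 14.58*v^3 - 2.4858*v^2 + 7.2918*v + 1.3113)/(4.0401*v^4 - 16.281*v^3 + 8.2017*v^2 + 16.524*v + 4.1616)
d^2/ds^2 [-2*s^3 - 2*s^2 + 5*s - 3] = -12*s - 4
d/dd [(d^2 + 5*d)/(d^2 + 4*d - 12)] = (-d^2 - 24*d - 60)/(d^4 + 8*d^3 - 8*d^2 - 96*d + 144)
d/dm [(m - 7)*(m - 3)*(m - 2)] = 3*m^2 - 24*m + 41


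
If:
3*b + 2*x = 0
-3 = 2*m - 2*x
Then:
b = -2*x/3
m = x - 3/2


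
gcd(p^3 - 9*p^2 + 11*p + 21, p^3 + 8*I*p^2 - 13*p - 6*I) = 1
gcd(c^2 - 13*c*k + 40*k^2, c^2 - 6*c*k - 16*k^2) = c - 8*k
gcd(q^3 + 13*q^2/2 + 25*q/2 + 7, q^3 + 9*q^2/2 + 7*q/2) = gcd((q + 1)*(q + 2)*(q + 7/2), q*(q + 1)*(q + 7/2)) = q^2 + 9*q/2 + 7/2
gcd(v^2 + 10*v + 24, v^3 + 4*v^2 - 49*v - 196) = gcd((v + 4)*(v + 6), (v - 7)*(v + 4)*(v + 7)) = v + 4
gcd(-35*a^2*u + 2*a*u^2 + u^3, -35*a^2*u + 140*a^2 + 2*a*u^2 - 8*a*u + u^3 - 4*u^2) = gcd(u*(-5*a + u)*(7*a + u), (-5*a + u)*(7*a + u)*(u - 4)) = -35*a^2 + 2*a*u + u^2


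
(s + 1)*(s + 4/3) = s^2 + 7*s/3 + 4/3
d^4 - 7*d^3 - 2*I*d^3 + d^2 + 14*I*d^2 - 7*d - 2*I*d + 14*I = (d - 7)*(d - 2*I)*(d - I)*(d + I)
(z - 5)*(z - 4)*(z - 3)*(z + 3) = z^4 - 9*z^3 + 11*z^2 + 81*z - 180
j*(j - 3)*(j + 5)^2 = j^4 + 7*j^3 - 5*j^2 - 75*j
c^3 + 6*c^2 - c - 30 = (c - 2)*(c + 3)*(c + 5)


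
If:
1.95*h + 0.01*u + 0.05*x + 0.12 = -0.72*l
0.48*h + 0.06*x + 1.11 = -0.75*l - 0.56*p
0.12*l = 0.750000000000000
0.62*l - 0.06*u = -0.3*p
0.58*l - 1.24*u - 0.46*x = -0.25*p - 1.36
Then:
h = -13.04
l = 6.25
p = -47.47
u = -172.77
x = 450.76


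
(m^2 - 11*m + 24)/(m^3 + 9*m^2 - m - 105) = (m - 8)/(m^2 + 12*m + 35)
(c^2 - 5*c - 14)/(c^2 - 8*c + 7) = (c + 2)/(c - 1)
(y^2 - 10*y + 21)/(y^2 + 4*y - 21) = (y - 7)/(y + 7)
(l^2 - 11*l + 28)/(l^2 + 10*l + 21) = (l^2 - 11*l + 28)/(l^2 + 10*l + 21)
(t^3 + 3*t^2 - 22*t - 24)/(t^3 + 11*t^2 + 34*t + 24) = (t - 4)/(t + 4)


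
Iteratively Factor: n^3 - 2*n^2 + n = (n - 1)*(n^2 - n) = n*(n - 1)*(n - 1)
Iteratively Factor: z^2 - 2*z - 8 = (z - 4)*(z + 2)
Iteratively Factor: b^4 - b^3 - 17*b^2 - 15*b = (b + 1)*(b^3 - 2*b^2 - 15*b) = (b - 5)*(b + 1)*(b^2 + 3*b) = b*(b - 5)*(b + 1)*(b + 3)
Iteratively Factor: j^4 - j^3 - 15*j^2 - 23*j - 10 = (j + 2)*(j^3 - 3*j^2 - 9*j - 5) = (j + 1)*(j + 2)*(j^2 - 4*j - 5) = (j + 1)^2*(j + 2)*(j - 5)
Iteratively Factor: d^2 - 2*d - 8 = (d + 2)*(d - 4)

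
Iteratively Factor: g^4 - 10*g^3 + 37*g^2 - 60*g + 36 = (g - 3)*(g^3 - 7*g^2 + 16*g - 12) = (g - 3)*(g - 2)*(g^2 - 5*g + 6) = (g - 3)*(g - 2)^2*(g - 3)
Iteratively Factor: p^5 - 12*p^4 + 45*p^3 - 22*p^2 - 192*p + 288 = (p - 3)*(p^4 - 9*p^3 + 18*p^2 + 32*p - 96) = (p - 3)*(p + 2)*(p^3 - 11*p^2 + 40*p - 48) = (p - 4)*(p - 3)*(p + 2)*(p^2 - 7*p + 12) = (p - 4)^2*(p - 3)*(p + 2)*(p - 3)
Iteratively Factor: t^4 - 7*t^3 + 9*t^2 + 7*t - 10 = (t - 1)*(t^3 - 6*t^2 + 3*t + 10) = (t - 1)*(t + 1)*(t^2 - 7*t + 10) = (t - 5)*(t - 1)*(t + 1)*(t - 2)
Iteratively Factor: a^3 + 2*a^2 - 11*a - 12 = (a + 1)*(a^2 + a - 12) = (a + 1)*(a + 4)*(a - 3)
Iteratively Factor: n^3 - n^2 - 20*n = (n)*(n^2 - n - 20) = n*(n - 5)*(n + 4)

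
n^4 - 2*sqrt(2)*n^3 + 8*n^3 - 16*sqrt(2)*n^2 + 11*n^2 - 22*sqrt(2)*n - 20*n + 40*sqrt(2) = (n - 1)*(n + 4)*(n + 5)*(n - 2*sqrt(2))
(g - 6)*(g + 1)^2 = g^3 - 4*g^2 - 11*g - 6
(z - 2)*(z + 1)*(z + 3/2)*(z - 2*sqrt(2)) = z^4 - 2*sqrt(2)*z^3 + z^3/2 - 7*z^2/2 - sqrt(2)*z^2 - 3*z + 7*sqrt(2)*z + 6*sqrt(2)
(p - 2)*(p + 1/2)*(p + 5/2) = p^3 + p^2 - 19*p/4 - 5/2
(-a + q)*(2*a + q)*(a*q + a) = -2*a^3*q - 2*a^3 + a^2*q^2 + a^2*q + a*q^3 + a*q^2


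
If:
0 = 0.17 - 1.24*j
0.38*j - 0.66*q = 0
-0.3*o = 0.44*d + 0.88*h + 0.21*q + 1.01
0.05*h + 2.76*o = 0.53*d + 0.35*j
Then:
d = 4.94226044226044*o - 0.191553273481426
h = -2.81203931203931*o - 1.07078727954828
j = 0.14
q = 0.08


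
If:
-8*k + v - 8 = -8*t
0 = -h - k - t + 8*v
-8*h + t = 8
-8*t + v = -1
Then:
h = -3849/3896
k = -3631/3896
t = 47/487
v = -111/487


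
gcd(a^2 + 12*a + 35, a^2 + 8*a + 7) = a + 7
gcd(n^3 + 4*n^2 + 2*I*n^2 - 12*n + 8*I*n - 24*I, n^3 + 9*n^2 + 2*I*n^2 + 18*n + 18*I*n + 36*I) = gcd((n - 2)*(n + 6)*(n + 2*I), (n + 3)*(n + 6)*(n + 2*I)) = n^2 + n*(6 + 2*I) + 12*I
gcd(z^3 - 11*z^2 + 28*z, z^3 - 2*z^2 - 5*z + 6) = 1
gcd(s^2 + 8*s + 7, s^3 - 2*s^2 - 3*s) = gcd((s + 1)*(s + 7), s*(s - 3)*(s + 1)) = s + 1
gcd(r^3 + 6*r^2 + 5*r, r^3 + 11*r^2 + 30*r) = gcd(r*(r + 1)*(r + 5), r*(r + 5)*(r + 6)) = r^2 + 5*r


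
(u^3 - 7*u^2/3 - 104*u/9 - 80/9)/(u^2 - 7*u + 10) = (9*u^2 + 24*u + 16)/(9*(u - 2))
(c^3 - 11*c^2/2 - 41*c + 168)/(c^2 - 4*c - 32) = (c^2 + 5*c/2 - 21)/(c + 4)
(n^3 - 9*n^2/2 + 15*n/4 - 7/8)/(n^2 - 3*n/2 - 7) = (n^2 - n + 1/4)/(n + 2)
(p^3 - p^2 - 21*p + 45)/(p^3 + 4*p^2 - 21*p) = (p^2 + 2*p - 15)/(p*(p + 7))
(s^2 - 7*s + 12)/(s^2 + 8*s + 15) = (s^2 - 7*s + 12)/(s^2 + 8*s + 15)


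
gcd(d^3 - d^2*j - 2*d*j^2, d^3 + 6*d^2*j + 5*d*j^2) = d^2 + d*j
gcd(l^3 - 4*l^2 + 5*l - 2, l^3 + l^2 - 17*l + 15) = l - 1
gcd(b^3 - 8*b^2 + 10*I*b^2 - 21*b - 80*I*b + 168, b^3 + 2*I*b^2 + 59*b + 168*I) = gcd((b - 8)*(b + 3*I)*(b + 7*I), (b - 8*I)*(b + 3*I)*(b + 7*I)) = b^2 + 10*I*b - 21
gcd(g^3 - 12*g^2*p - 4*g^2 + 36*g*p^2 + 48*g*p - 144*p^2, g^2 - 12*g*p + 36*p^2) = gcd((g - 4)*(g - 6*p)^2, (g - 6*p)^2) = g^2 - 12*g*p + 36*p^2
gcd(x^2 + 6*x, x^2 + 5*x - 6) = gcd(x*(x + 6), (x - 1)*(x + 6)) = x + 6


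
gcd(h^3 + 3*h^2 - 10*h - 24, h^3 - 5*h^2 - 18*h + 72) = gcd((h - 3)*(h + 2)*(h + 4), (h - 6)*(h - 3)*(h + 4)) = h^2 + h - 12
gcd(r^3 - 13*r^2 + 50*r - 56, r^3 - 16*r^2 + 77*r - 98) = r^2 - 9*r + 14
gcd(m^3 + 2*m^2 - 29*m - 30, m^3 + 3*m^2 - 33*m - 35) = m^2 - 4*m - 5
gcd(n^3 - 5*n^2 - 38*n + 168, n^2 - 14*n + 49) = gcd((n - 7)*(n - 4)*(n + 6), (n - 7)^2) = n - 7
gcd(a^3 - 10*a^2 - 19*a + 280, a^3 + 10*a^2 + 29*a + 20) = a + 5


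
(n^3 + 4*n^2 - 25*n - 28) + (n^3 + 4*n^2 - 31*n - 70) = 2*n^3 + 8*n^2 - 56*n - 98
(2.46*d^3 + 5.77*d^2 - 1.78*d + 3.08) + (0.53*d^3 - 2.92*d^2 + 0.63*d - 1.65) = 2.99*d^3 + 2.85*d^2 - 1.15*d + 1.43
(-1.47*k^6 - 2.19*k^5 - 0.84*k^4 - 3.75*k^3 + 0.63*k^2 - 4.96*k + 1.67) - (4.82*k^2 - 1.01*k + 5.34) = -1.47*k^6 - 2.19*k^5 - 0.84*k^4 - 3.75*k^3 - 4.19*k^2 - 3.95*k - 3.67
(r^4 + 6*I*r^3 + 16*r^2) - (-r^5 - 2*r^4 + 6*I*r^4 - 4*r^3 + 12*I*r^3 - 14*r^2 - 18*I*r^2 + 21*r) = r^5 + 3*r^4 - 6*I*r^4 + 4*r^3 - 6*I*r^3 + 30*r^2 + 18*I*r^2 - 21*r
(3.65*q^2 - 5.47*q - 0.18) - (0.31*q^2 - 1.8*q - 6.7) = 3.34*q^2 - 3.67*q + 6.52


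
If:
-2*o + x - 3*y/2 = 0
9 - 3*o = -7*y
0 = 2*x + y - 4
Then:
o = 8/5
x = 23/10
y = -3/5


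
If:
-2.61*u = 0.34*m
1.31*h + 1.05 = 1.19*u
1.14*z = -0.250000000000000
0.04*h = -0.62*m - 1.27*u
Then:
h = -0.81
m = 0.07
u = -0.01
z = -0.22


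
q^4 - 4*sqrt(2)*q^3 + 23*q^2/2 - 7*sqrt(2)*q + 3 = (q - 3*sqrt(2)/2)*(q - sqrt(2))^2*(q - sqrt(2)/2)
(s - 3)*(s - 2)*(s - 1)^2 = s^4 - 7*s^3 + 17*s^2 - 17*s + 6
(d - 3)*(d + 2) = d^2 - d - 6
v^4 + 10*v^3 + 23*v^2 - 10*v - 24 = (v - 1)*(v + 1)*(v + 4)*(v + 6)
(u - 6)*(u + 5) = u^2 - u - 30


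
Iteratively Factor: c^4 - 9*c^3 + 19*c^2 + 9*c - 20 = (c + 1)*(c^3 - 10*c^2 + 29*c - 20) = (c - 5)*(c + 1)*(c^2 - 5*c + 4) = (c - 5)*(c - 1)*(c + 1)*(c - 4)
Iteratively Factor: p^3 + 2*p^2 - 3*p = (p)*(p^2 + 2*p - 3) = p*(p - 1)*(p + 3)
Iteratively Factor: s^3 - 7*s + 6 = (s - 2)*(s^2 + 2*s - 3) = (s - 2)*(s + 3)*(s - 1)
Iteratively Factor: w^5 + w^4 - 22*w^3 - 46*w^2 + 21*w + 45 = (w - 1)*(w^4 + 2*w^3 - 20*w^2 - 66*w - 45) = (w - 5)*(w - 1)*(w^3 + 7*w^2 + 15*w + 9) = (w - 5)*(w - 1)*(w + 3)*(w^2 + 4*w + 3) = (w - 5)*(w - 1)*(w + 1)*(w + 3)*(w + 3)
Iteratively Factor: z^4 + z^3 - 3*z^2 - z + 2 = (z - 1)*(z^3 + 2*z^2 - z - 2) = (z - 1)*(z + 2)*(z^2 - 1) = (z - 1)*(z + 1)*(z + 2)*(z - 1)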